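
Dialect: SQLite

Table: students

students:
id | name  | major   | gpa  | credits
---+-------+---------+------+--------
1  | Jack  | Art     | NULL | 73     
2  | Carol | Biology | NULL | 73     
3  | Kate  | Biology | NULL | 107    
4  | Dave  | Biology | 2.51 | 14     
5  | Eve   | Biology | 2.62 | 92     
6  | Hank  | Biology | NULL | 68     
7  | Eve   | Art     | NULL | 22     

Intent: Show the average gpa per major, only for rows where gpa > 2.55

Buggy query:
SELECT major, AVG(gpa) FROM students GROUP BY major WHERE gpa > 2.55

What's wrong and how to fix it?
Bug: Row-level WHERE must come before GROUP BY in the clause order

Fix: Move the WHERE clause before GROUP BY

Corrected query:
SELECT major, AVG(gpa) FROM students WHERE gpa > 2.55 GROUP BY major

Result:
major   | AVG(gpa)
--------+---------
Biology | 2.62    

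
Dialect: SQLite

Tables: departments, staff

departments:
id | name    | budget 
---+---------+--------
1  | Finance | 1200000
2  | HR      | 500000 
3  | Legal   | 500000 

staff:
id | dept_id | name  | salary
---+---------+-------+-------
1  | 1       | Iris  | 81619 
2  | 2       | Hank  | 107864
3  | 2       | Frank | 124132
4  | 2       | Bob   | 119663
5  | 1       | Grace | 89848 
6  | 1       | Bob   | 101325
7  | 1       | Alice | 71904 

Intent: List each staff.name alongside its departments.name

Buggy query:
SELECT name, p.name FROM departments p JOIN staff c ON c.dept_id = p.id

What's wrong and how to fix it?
Bug: Both tables have a 'name' column; the unqualified reference is ambiguous

Fix: Prefix ambiguous columns with the table alias

Corrected query:
SELECT c.name, p.name FROM departments p JOIN staff c ON c.dept_id = p.id

Result:
name  | name   
------+--------
Iris  | Finance
Hank  | HR     
Frank | HR     
Bob   | HR     
Grace | Finance
Bob   | Finance
Alice | Finance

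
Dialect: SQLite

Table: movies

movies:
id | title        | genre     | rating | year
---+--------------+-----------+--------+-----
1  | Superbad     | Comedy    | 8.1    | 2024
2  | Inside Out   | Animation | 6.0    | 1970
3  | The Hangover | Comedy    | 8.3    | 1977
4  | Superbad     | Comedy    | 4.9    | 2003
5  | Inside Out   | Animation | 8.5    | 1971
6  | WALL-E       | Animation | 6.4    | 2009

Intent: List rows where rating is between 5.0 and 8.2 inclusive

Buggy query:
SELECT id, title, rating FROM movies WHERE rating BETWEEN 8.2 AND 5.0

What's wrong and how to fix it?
Bug: BETWEEN expects the lower bound first; with 8.2 AND 5.0 the range is empty

Fix: Write BETWEEN 5.0 AND 8.2

Corrected query:
SELECT id, title, rating FROM movies WHERE rating BETWEEN 5.0 AND 8.2

Result:
id | title      | rating
---+------------+-------
1  | Superbad   | 8.1   
2  | Inside Out | 6     
6  | WALL-E     | 6.4   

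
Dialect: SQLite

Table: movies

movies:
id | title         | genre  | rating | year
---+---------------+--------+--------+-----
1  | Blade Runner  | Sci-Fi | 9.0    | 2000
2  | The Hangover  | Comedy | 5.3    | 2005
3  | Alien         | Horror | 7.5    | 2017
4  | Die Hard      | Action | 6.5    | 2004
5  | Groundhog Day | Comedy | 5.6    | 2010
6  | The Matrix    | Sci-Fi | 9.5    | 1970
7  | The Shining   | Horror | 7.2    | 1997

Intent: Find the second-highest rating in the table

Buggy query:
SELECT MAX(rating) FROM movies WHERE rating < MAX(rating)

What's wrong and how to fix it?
Bug: MAX(rating) on the right of the comparison is an aggregate-in-WHERE error

Fix: Put the inner MAX in a scalar subquery

Corrected query:
SELECT MAX(rating) FROM movies WHERE rating < (SELECT MAX(rating) FROM movies)

Result:
MAX(rating)
-----------
9          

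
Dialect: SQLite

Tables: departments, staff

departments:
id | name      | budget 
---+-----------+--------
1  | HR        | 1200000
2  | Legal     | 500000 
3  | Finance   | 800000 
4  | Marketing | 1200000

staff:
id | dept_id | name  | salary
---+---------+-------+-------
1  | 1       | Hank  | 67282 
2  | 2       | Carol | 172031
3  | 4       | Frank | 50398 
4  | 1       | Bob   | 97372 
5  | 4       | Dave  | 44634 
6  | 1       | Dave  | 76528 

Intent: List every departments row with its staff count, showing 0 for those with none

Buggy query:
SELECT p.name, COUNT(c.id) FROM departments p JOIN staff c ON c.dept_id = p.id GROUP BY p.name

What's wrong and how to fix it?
Bug: INNER JOIN drops departments rows that have no matching staff rows

Fix: Switch to LEFT JOIN to retain unmatched parent rows

Corrected query:
SELECT p.name, COUNT(c.id) FROM departments p LEFT JOIN staff c ON c.dept_id = p.id GROUP BY p.name

Result:
name      | COUNT(c.id)
----------+------------
Finance   | 0          
HR        | 3          
Legal     | 1          
Marketing | 2          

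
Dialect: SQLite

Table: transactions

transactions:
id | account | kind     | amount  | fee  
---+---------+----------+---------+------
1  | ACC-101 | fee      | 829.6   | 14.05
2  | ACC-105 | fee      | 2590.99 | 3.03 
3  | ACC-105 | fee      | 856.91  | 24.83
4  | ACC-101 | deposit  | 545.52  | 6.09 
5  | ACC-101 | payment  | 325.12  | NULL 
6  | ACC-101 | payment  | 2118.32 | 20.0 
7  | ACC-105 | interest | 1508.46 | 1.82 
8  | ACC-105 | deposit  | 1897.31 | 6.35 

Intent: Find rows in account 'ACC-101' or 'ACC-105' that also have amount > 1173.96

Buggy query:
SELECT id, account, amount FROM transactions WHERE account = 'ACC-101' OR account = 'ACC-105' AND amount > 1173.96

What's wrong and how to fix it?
Bug: Without parentheses, AND is evaluated before OR, so the amount filter only applies to the 'ACC-105' branch

Fix: Group the OR with parentheses (or use IN), then AND the threshold

Corrected query:
SELECT id, account, amount FROM transactions WHERE (account = 'ACC-101' OR account = 'ACC-105') AND amount > 1173.96

Result:
id | account | amount 
---+---------+--------
2  | ACC-105 | 2590.99
6  | ACC-101 | 2118.32
7  | ACC-105 | 1508.46
8  | ACC-105 | 1897.31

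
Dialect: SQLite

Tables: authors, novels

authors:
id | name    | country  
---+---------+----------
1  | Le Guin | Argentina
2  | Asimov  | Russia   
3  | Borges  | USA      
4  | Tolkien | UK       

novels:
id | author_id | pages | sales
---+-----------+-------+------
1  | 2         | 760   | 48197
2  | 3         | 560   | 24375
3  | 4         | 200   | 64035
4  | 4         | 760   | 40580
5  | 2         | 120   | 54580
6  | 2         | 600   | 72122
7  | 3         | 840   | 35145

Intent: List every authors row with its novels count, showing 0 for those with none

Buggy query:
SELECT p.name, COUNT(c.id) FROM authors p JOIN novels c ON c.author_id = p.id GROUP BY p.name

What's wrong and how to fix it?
Bug: An inner join excludes parents with zero children

Fix: Use LEFT JOIN so parents without children still appear (COUNT(c.id) gives 0)

Corrected query:
SELECT p.name, COUNT(c.id) FROM authors p LEFT JOIN novels c ON c.author_id = p.id GROUP BY p.name

Result:
name    | COUNT(c.id)
--------+------------
Asimov  | 3          
Borges  | 2          
Le Guin | 0          
Tolkien | 2          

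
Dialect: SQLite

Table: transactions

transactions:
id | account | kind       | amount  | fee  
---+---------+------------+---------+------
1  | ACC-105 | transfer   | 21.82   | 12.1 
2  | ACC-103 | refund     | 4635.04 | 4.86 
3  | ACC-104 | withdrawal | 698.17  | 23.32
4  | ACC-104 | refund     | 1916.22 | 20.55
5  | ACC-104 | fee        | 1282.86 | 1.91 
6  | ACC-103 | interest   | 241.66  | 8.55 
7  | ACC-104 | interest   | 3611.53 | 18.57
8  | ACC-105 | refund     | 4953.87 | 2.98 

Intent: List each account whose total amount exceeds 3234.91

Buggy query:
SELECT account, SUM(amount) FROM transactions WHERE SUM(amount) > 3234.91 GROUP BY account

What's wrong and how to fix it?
Bug: WHERE runs before GROUP BY, so aggregates aren't available there

Fix: Use HAVING (which filters groups after aggregation) instead of WHERE

Corrected query:
SELECT account, SUM(amount) FROM transactions GROUP BY account HAVING SUM(amount) > 3234.91

Result:
account | SUM(amount)
--------+------------
ACC-103 | 4876.7     
ACC-104 | 7508.78    
ACC-105 | 4975.69    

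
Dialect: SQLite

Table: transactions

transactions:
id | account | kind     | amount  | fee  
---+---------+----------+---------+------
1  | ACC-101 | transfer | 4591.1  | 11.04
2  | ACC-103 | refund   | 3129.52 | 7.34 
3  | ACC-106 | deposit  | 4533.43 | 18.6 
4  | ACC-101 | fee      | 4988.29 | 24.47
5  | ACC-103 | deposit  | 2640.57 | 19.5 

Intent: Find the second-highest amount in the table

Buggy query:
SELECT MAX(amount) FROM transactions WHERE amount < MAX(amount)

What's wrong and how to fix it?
Bug: MAX(amount) on the right of the comparison is an aggregate-in-WHERE error

Fix: Compute the overall MAX in a subquery, then take MAX of rows below it

Corrected query:
SELECT MAX(amount) FROM transactions WHERE amount < (SELECT MAX(amount) FROM transactions)

Result:
MAX(amount)
-----------
4591.1     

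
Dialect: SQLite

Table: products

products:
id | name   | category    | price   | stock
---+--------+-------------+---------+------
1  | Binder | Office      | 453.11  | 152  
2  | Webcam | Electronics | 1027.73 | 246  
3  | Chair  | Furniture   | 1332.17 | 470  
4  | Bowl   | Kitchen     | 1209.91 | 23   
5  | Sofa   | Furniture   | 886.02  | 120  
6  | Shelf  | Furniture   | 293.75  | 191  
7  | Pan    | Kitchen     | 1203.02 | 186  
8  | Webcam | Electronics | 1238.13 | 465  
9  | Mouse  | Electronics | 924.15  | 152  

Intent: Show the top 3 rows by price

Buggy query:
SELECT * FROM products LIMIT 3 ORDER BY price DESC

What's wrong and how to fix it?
Bug: ORDER BY cannot follow LIMIT; LIMIT is the final clause

Fix: Sort with ORDER BY, then apply LIMIT

Corrected query:
SELECT * FROM products ORDER BY price DESC LIMIT 3

Result:
id | name   | category    | price   | stock
---+--------+-------------+---------+------
3  | Chair  | Furniture   | 1332.17 | 470  
8  | Webcam | Electronics | 1238.13 | 465  
4  | Bowl   | Kitchen     | 1209.91 | 23   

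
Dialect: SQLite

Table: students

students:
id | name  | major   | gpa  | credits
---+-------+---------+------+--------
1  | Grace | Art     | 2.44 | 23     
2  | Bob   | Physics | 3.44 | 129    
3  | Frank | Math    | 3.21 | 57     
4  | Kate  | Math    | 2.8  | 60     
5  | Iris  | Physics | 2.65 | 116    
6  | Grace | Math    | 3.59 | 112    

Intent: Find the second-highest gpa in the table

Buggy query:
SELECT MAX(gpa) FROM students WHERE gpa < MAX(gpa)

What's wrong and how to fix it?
Bug: MAX(gpa) on the right of the comparison is an aggregate-in-WHERE error

Fix: Put the inner MAX in a scalar subquery

Corrected query:
SELECT MAX(gpa) FROM students WHERE gpa < (SELECT MAX(gpa) FROM students)

Result:
MAX(gpa)
--------
3.44    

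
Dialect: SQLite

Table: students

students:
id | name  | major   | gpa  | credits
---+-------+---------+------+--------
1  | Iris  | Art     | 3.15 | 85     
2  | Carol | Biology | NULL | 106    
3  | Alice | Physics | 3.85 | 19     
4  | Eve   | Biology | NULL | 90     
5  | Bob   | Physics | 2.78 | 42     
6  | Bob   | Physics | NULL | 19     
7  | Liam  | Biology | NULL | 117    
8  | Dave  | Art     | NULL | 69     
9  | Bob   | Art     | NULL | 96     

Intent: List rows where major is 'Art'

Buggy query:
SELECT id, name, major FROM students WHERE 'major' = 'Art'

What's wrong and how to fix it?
Bug: Single quotes denote string literals in SQL; the column name is being compared as a constant string

Fix: Reference the column as major without single quotes

Corrected query:
SELECT id, name, major FROM students WHERE major = 'Art'

Result:
id | name | major
---+------+------
1  | Iris | Art  
8  | Dave | Art  
9  | Bob  | Art  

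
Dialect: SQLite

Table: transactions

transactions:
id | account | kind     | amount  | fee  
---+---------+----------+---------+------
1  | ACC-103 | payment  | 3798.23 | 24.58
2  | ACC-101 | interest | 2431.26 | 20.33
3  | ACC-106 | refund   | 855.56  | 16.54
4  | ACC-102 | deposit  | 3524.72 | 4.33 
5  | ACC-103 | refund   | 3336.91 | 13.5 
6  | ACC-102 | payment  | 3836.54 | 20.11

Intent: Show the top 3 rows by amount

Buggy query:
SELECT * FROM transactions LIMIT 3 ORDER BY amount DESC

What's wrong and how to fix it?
Bug: LIMIT must come after ORDER BY

Fix: Sort with ORDER BY, then apply LIMIT

Corrected query:
SELECT * FROM transactions ORDER BY amount DESC LIMIT 3

Result:
id | account | kind    | amount  | fee  
---+---------+---------+---------+------
6  | ACC-102 | payment | 3836.54 | 20.11
1  | ACC-103 | payment | 3798.23 | 24.58
4  | ACC-102 | deposit | 3524.72 | 4.33 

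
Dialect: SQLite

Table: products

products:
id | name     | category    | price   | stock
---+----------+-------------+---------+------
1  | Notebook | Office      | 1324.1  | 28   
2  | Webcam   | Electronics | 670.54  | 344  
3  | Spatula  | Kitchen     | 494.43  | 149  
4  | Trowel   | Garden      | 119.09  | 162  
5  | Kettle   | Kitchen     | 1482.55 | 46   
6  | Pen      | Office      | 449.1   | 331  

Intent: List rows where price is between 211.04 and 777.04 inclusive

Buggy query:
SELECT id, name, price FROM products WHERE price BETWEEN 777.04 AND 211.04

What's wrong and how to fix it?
Bug: BETWEEN expects the lower bound first; with 777.04 AND 211.04 the range is empty

Fix: Write BETWEEN 211.04 AND 777.04

Corrected query:
SELECT id, name, price FROM products WHERE price BETWEEN 211.04 AND 777.04

Result:
id | name    | price 
---+---------+-------
2  | Webcam  | 670.54
3  | Spatula | 494.43
6  | Pen     | 449.1 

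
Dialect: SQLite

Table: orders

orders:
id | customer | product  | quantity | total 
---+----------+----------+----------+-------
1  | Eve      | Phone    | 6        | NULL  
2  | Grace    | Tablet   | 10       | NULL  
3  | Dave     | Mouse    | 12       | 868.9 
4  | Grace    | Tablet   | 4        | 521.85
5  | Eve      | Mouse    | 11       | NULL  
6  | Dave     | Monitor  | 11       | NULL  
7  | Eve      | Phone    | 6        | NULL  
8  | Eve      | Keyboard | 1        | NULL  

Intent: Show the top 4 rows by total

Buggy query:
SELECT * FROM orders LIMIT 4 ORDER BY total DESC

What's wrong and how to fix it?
Bug: LIMIT must come after ORDER BY

Fix: Sort with ORDER BY, then apply LIMIT

Corrected query:
SELECT * FROM orders ORDER BY total DESC LIMIT 4

Result:
id | customer | product | quantity | total 
---+----------+---------+----------+-------
3  | Dave     | Mouse   | 12       | 868.9 
4  | Grace    | Tablet  | 4        | 521.85
1  | Eve      | Phone   | 6        | NULL  
2  | Grace    | Tablet  | 10       | NULL  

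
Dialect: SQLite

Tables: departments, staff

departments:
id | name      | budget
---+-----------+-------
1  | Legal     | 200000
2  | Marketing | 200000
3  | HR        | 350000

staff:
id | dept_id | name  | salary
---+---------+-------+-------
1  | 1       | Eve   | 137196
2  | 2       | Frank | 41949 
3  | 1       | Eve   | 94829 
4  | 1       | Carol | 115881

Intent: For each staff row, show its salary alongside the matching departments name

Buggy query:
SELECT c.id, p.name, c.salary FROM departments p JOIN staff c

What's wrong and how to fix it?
Bug: Missing join condition: each staff row is matched to all departments rows instead of just its own

Fix: Add ON c.dept_id = p.id to the JOIN

Corrected query:
SELECT c.id, p.name, c.salary FROM departments p JOIN staff c ON c.dept_id = p.id

Result:
id | name      | salary
---+-----------+-------
1  | Legal     | 137196
2  | Marketing | 41949 
3  | Legal     | 94829 
4  | Legal     | 115881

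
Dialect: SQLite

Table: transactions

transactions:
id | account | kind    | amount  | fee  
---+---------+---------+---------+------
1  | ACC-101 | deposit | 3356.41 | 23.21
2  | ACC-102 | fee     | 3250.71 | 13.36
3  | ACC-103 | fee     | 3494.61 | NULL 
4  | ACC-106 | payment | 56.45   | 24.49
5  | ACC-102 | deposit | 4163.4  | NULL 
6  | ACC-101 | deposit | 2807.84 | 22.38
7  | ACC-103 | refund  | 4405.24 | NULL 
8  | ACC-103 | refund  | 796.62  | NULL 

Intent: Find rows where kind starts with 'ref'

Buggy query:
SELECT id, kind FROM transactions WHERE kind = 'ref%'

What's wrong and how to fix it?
Bug: '=' compares the literal string including the % character; pattern matching needs LIKE

Fix: Replace '=' with LIKE so 'ref%' is treated as a pattern

Corrected query:
SELECT id, kind FROM transactions WHERE kind LIKE 'ref%'

Result:
id | kind  
---+-------
7  | refund
8  | refund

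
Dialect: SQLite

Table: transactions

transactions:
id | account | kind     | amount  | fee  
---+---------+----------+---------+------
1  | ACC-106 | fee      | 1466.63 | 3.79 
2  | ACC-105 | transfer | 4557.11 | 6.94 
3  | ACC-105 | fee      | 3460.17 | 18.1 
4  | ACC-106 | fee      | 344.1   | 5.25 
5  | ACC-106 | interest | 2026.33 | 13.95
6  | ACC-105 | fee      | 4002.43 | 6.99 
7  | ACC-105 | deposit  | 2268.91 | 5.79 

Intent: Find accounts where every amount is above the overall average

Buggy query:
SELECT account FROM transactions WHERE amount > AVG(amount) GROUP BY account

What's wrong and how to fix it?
Bug: AVG() is an aggregate; it can't sit directly in WHERE

Fix: Use a subquery for AVG and a HAVING MIN(...) filter so the condition holds for every row in the group

Corrected query:
SELECT account FROM transactions GROUP BY account HAVING MIN(amount) > (SELECT AVG(amount) FROM transactions)

Result:
(no rows)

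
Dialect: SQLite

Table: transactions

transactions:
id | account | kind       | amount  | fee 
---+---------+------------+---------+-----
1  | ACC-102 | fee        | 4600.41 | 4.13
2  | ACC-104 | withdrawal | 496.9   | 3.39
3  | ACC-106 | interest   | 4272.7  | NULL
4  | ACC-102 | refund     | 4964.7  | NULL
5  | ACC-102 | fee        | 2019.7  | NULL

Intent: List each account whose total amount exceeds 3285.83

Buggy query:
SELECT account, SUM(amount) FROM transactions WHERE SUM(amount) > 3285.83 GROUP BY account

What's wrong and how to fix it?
Bug: SUM(amount) is an aggregate, but WHERE filters rows before aggregation

Fix: Move the aggregate condition to a HAVING clause

Corrected query:
SELECT account, SUM(amount) FROM transactions GROUP BY account HAVING SUM(amount) > 3285.83

Result:
account | SUM(amount)
--------+------------
ACC-102 | 11584.81   
ACC-106 | 4272.7     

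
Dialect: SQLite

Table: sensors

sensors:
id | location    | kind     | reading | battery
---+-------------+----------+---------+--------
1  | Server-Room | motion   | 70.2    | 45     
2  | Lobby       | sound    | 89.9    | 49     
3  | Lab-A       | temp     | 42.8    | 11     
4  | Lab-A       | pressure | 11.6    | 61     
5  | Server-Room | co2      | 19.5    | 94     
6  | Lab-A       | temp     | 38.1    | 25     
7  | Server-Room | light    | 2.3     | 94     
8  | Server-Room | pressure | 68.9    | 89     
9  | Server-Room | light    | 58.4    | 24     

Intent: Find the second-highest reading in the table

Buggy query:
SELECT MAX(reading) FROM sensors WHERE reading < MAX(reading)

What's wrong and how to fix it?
Bug: The inner MAX is an aggregate inside WHERE, which is not allowed

Fix: Compute the overall MAX in a subquery, then take MAX of rows below it

Corrected query:
SELECT MAX(reading) FROM sensors WHERE reading < (SELECT MAX(reading) FROM sensors)

Result:
MAX(reading)
------------
70.2        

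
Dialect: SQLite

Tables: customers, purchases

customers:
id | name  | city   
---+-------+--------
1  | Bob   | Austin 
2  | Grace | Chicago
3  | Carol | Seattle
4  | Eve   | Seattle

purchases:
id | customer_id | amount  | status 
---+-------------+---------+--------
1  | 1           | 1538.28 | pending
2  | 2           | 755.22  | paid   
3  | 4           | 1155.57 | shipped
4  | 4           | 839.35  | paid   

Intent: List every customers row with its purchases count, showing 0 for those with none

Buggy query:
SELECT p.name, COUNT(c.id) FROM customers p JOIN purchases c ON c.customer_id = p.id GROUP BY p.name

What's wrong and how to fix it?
Bug: An inner join excludes parents with zero children

Fix: Use LEFT JOIN so parents without children still appear (COUNT(c.id) gives 0)

Corrected query:
SELECT p.name, COUNT(c.id) FROM customers p LEFT JOIN purchases c ON c.customer_id = p.id GROUP BY p.name

Result:
name  | COUNT(c.id)
------+------------
Bob   | 1          
Carol | 0          
Eve   | 2          
Grace | 1          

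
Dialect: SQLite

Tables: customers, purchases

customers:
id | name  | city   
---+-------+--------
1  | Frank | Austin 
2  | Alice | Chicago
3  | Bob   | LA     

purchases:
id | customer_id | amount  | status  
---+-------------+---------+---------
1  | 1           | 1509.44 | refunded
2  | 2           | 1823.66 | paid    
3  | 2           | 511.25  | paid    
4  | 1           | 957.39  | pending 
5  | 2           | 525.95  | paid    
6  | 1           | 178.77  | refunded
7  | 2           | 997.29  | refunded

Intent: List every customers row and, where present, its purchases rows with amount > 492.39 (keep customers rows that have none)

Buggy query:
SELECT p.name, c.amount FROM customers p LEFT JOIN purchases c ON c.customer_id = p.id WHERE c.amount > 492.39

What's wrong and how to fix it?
Bug: A WHERE condition on the right-hand table after LEFT JOIN drops unmatched parents

Fix: Put 'c.amount > 492.39' in the JOIN's ON clause instead of WHERE

Corrected query:
SELECT p.name, c.amount FROM customers p LEFT JOIN purchases c ON c.customer_id = p.id AND c.amount > 492.39

Result:
name  | amount 
------+--------
Frank | 957.39 
Frank | 1509.44
Alice | 511.25 
Alice | 525.95 
Alice | 997.29 
Alice | 1823.66
Bob   | NULL   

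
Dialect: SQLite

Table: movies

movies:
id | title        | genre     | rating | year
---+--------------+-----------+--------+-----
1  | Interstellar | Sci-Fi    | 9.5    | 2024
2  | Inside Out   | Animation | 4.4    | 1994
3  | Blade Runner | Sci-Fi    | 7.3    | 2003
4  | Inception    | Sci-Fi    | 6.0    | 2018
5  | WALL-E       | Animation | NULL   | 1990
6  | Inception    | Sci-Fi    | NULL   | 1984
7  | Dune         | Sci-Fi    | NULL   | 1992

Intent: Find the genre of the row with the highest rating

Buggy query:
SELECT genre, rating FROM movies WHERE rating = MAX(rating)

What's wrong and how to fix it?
Bug: WHERE is evaluated per row; an aggregate over the whole table isn't defined there

Fix: Use a subquery: WHERE rating = (SELECT MAX(rating) FROM movies)

Corrected query:
SELECT genre, rating FROM movies WHERE rating = (SELECT MAX(rating) FROM movies)

Result:
genre  | rating
-------+-------
Sci-Fi | 9.5   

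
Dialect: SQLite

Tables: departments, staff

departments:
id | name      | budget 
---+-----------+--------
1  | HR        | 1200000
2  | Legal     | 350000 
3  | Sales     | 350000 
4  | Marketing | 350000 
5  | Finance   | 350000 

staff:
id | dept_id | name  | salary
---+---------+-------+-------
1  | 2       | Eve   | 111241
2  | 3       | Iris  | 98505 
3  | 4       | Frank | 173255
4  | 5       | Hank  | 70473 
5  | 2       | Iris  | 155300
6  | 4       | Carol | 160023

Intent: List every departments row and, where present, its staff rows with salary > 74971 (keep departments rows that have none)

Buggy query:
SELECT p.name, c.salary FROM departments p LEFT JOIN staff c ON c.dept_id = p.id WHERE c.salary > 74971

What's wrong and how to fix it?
Bug: A WHERE condition on the right-hand table after LEFT JOIN drops unmatched parents

Fix: Put 'c.salary > 74971' in the JOIN's ON clause instead of WHERE

Corrected query:
SELECT p.name, c.salary FROM departments p LEFT JOIN staff c ON c.dept_id = p.id AND c.salary > 74971

Result:
name      | salary
----------+-------
HR        | NULL  
Legal     | 111241
Legal     | 155300
Sales     | 98505 
Marketing | 160023
Marketing | 173255
Finance   | NULL  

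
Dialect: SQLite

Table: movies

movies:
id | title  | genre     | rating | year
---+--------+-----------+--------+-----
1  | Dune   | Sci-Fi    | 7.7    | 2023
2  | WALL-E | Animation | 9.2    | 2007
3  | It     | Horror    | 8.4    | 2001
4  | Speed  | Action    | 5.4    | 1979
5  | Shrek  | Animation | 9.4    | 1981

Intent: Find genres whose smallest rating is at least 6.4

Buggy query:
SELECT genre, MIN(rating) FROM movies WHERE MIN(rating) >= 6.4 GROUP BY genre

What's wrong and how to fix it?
Bug: MIN() in WHERE is a misuse of aggregate

Fix: Replace WHERE with HAVING after the GROUP BY

Corrected query:
SELECT genre, MIN(rating) FROM movies GROUP BY genre HAVING MIN(rating) >= 6.4

Result:
genre     | MIN(rating)
----------+------------
Animation | 9.2        
Horror    | 8.4        
Sci-Fi    | 7.7        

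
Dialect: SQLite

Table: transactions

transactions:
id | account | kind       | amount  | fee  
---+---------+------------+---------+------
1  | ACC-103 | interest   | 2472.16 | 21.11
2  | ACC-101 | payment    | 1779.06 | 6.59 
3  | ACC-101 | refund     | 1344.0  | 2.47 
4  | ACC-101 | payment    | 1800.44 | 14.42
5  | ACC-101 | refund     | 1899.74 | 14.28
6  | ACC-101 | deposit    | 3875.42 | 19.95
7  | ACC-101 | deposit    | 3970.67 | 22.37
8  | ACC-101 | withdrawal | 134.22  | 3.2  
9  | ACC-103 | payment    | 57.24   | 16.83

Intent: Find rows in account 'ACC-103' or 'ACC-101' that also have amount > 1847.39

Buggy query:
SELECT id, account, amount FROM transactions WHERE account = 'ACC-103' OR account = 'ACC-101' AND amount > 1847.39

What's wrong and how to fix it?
Bug: Without parentheses, AND is evaluated before OR, so the amount filter only applies to the 'ACC-101' branch

Fix: Group the OR with parentheses (or use IN), then AND the threshold

Corrected query:
SELECT id, account, amount FROM transactions WHERE (account = 'ACC-103' OR account = 'ACC-101') AND amount > 1847.39

Result:
id | account | amount 
---+---------+--------
1  | ACC-103 | 2472.16
5  | ACC-101 | 1899.74
6  | ACC-101 | 3875.42
7  | ACC-101 | 3970.67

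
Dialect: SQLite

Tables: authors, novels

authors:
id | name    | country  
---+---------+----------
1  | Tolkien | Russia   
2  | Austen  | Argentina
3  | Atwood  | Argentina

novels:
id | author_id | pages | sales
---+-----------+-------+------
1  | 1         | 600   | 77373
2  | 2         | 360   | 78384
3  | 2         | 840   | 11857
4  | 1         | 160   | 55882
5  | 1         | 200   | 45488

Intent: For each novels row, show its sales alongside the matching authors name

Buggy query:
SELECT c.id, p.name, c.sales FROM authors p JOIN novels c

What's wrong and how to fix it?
Bug: JOIN with no ON clause produces a cartesian product; every novels row pairs with every authors row

Fix: Specify the join condition linking the foreign key to the parent id

Corrected query:
SELECT c.id, p.name, c.sales FROM authors p JOIN novels c ON c.author_id = p.id

Result:
id | name    | sales
---+---------+------
1  | Tolkien | 77373
2  | Austen  | 78384
3  | Austen  | 11857
4  | Tolkien | 55882
5  | Tolkien | 45488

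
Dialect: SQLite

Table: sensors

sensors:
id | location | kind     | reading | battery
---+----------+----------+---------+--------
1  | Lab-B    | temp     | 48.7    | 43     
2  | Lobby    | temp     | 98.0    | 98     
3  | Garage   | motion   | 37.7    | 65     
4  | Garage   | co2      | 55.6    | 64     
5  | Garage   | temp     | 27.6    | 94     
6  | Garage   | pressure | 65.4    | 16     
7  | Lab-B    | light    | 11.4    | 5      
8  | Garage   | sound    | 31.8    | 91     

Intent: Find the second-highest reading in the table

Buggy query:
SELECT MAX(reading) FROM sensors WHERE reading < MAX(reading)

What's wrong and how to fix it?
Bug: MAX(reading) on the right of the comparison is an aggregate-in-WHERE error

Fix: Put the inner MAX in a scalar subquery

Corrected query:
SELECT MAX(reading) FROM sensors WHERE reading < (SELECT MAX(reading) FROM sensors)

Result:
MAX(reading)
------------
65.4        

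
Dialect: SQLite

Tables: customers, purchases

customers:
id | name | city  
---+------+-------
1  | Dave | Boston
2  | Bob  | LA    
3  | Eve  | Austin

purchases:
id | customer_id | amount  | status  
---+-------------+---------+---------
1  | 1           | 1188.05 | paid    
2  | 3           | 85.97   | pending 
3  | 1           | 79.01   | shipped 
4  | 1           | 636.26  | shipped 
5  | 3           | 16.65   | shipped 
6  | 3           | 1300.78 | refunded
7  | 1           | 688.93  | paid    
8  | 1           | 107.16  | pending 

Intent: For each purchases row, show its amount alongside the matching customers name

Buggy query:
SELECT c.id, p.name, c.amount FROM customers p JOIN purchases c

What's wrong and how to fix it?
Bug: JOIN with no ON clause produces a cartesian product; every purchases row pairs with every customers row

Fix: Add ON c.customer_id = p.id to the JOIN

Corrected query:
SELECT c.id, p.name, c.amount FROM customers p JOIN purchases c ON c.customer_id = p.id

Result:
id | name | amount 
---+------+--------
1  | Dave | 1188.05
2  | Eve  | 85.97  
3  | Dave | 79.01  
4  | Dave | 636.26 
5  | Eve  | 16.65  
6  | Eve  | 1300.78
7  | Dave | 688.93 
8  | Dave | 107.16 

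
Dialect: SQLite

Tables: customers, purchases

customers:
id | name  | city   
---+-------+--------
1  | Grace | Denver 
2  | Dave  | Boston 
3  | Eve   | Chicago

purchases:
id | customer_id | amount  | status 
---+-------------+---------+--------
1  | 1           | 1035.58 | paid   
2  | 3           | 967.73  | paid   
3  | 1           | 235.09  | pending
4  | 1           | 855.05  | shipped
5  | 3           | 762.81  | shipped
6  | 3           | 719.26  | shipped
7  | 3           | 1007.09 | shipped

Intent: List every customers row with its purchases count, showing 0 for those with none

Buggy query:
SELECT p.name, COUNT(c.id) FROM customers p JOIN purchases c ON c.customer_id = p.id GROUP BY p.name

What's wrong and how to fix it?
Bug: An inner join excludes parents with zero children

Fix: Switch to LEFT JOIN to retain unmatched parent rows

Corrected query:
SELECT p.name, COUNT(c.id) FROM customers p LEFT JOIN purchases c ON c.customer_id = p.id GROUP BY p.name

Result:
name  | COUNT(c.id)
------+------------
Dave  | 0          
Eve   | 4          
Grace | 3          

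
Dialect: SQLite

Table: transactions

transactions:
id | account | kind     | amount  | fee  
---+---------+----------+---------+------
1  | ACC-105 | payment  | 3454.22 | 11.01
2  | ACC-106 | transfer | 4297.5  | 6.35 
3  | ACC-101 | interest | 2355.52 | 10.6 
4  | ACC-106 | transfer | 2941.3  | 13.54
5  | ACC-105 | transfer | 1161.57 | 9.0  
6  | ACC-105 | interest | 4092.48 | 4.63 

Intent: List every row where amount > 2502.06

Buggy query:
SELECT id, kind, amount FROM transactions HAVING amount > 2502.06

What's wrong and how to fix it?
Bug: This is a non-aggregate query (no GROUP BY, no aggregates), so in SQLite the HAVING clause is invalid here; a row-level condition belongs in WHERE

Fix: Replace HAVING with WHERE since the condition applies to individual rows

Corrected query:
SELECT id, kind, amount FROM transactions WHERE amount > 2502.06

Result:
id | kind     | amount 
---+----------+--------
1  | payment  | 3454.22
2  | transfer | 4297.5 
4  | transfer | 2941.3 
6  | interest | 4092.48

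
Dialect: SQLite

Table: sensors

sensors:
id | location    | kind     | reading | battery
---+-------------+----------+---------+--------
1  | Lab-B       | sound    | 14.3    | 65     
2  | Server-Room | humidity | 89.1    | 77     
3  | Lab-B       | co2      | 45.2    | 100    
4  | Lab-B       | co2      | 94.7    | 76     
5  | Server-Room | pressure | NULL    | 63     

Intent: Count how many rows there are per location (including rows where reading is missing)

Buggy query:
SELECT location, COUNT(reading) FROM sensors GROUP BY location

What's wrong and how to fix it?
Bug: COUNT(column) counts non-NULL values only; rows with NULL reading aren't counted

Fix: Replace COUNT(reading) with COUNT(*)

Corrected query:
SELECT location, COUNT(*) FROM sensors GROUP BY location

Result:
location    | COUNT(*)
------------+---------
Lab-B       | 3       
Server-Room | 2       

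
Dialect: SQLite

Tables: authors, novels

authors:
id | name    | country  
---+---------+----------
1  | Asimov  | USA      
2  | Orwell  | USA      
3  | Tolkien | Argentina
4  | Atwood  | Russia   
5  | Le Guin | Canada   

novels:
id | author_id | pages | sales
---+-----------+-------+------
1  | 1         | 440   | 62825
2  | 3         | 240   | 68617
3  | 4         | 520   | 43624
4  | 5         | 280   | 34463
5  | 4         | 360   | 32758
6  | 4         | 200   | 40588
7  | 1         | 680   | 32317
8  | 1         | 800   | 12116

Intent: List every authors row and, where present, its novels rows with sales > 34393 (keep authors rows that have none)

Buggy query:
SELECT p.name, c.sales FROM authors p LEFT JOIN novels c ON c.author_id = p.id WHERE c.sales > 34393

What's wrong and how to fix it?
Bug: A WHERE condition on the right-hand table after LEFT JOIN drops unmatched parents

Fix: Put 'c.sales > 34393' in the JOIN's ON clause instead of WHERE

Corrected query:
SELECT p.name, c.sales FROM authors p LEFT JOIN novels c ON c.author_id = p.id AND c.sales > 34393

Result:
name    | sales
--------+------
Asimov  | 62825
Orwell  | NULL 
Tolkien | 68617
Atwood  | 40588
Atwood  | 43624
Le Guin | 34463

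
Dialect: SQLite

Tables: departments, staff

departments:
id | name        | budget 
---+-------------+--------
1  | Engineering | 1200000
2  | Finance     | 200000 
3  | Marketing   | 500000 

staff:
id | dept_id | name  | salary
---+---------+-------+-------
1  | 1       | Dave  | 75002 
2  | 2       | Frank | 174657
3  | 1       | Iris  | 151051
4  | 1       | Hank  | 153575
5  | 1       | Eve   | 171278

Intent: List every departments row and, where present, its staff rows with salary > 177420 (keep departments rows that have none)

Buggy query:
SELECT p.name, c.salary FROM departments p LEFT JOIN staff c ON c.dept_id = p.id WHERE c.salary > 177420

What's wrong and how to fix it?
Bug: Filtering c.salary in WHERE discards the NULL rows produced by LEFT JOIN, turning it into an inner join

Fix: Move the right-table condition into the ON clause so unmatched parents are kept

Corrected query:
SELECT p.name, c.salary FROM departments p LEFT JOIN staff c ON c.dept_id = p.id AND c.salary > 177420

Result:
name        | salary
------------+-------
Engineering | NULL  
Finance     | NULL  
Marketing   | NULL  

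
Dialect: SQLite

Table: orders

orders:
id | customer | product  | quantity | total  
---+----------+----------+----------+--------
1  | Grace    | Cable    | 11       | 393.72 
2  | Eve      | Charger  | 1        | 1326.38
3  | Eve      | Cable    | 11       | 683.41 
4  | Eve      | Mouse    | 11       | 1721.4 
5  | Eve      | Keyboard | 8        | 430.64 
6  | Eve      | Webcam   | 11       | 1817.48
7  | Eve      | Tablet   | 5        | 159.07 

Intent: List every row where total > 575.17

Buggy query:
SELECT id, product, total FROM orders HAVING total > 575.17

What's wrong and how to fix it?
Bug: HAVING filters the output of aggregation, but this query has no GROUP BY and no aggregate functions, so SQLite rejects it (HAVING clause on a non-aggregate query); the condition here is per row

Fix: Use WHERE for row-level filtering

Corrected query:
SELECT id, product, total FROM orders WHERE total > 575.17

Result:
id | product | total  
---+---------+--------
2  | Charger | 1326.38
3  | Cable   | 683.41 
4  | Mouse   | 1721.4 
6  | Webcam  | 1817.48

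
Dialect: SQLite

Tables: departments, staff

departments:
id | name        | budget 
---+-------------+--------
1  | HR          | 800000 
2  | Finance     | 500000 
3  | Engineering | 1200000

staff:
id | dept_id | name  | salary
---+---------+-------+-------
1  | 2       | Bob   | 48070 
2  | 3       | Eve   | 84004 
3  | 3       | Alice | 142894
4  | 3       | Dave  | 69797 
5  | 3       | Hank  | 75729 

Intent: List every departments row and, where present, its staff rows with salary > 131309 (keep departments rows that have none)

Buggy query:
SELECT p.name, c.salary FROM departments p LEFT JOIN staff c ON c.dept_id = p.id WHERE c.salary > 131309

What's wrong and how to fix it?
Bug: A WHERE condition on the right-hand table after LEFT JOIN drops unmatched parents

Fix: Move the right-table condition into the ON clause so unmatched parents are kept

Corrected query:
SELECT p.name, c.salary FROM departments p LEFT JOIN staff c ON c.dept_id = p.id AND c.salary > 131309

Result:
name        | salary
------------+-------
HR          | NULL  
Finance     | NULL  
Engineering | 142894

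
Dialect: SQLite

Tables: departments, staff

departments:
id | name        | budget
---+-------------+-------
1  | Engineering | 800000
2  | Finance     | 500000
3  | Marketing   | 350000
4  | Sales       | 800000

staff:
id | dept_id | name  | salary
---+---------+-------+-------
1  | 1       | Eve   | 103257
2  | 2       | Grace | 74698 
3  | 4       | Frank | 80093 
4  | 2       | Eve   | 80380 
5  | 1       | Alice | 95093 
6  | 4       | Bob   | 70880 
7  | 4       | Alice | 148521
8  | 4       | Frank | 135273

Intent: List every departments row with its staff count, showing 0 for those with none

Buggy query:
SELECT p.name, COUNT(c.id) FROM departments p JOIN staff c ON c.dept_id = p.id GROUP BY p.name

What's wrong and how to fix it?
Bug: INNER JOIN drops departments rows that have no matching staff rows

Fix: Switch to LEFT JOIN to retain unmatched parent rows

Corrected query:
SELECT p.name, COUNT(c.id) FROM departments p LEFT JOIN staff c ON c.dept_id = p.id GROUP BY p.name

Result:
name        | COUNT(c.id)
------------+------------
Engineering | 2          
Finance     | 2          
Marketing   | 0          
Sales       | 4          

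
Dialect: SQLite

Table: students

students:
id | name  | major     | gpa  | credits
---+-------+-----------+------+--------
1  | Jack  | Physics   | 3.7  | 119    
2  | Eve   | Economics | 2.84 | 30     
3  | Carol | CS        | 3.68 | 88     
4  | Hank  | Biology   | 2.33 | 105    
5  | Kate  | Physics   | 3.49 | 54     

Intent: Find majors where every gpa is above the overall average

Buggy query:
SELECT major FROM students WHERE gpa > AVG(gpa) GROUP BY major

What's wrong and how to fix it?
Bug: AVG() is an aggregate; it can't sit directly in WHERE

Fix: Compute the overall average in a scalar subquery and compare each group's MIN against it in HAVING

Corrected query:
SELECT major FROM students GROUP BY major HAVING MIN(gpa) > (SELECT AVG(gpa) FROM students)

Result:
major  
-------
CS     
Physics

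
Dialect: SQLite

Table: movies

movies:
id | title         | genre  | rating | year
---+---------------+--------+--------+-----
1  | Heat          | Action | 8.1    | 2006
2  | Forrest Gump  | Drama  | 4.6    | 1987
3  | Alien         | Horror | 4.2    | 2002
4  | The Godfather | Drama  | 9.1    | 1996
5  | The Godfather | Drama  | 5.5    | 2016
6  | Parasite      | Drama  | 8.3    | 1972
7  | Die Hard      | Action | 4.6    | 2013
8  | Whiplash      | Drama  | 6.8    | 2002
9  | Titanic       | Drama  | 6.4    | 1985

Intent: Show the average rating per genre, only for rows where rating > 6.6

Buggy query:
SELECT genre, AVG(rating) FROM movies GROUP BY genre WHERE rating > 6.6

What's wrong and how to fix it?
Bug: WHERE cannot follow GROUP BY

Fix: Move the WHERE clause before GROUP BY

Corrected query:
SELECT genre, AVG(rating) FROM movies WHERE rating > 6.6 GROUP BY genre

Result:
genre  | AVG(rating)
-------+------------
Action | 8.1        
Drama  | 8.066667   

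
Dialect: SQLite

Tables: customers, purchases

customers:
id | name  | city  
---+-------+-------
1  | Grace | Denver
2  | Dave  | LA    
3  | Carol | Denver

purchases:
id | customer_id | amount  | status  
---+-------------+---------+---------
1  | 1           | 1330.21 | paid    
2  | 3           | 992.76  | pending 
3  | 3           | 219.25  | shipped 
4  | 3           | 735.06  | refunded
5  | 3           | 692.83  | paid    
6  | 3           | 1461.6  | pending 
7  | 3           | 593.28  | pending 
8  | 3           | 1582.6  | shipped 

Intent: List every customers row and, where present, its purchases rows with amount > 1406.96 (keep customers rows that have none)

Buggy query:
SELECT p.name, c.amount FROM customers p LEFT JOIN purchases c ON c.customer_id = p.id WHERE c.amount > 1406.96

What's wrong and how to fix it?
Bug: Filtering c.amount in WHERE discards the NULL rows produced by LEFT JOIN, turning it into an inner join

Fix: Move the right-table condition into the ON clause so unmatched parents are kept

Corrected query:
SELECT p.name, c.amount FROM customers p LEFT JOIN purchases c ON c.customer_id = p.id AND c.amount > 1406.96

Result:
name  | amount
------+-------
Grace | NULL  
Dave  | NULL  
Carol | 1461.6
Carol | 1582.6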